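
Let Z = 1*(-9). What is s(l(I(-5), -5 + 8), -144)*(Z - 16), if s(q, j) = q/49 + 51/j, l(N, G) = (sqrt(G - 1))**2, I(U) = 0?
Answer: 18425/2352 ≈ 7.8338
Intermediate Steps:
l(N, G) = -1 + G (l(N, G) = (sqrt(-1 + G))**2 = -1 + G)
Z = -9
s(q, j) = 51/j + q/49 (s(q, j) = q*(1/49) + 51/j = q/49 + 51/j = 51/j + q/49)
s(l(I(-5), -5 + 8), -144)*(Z - 16) = (51/(-144) + (-1 + (-5 + 8))/49)*(-9 - 16) = (51*(-1/144) + (-1 + 3)/49)*(-25) = (-17/48 + (1/49)*2)*(-25) = (-17/48 + 2/49)*(-25) = -737/2352*(-25) = 18425/2352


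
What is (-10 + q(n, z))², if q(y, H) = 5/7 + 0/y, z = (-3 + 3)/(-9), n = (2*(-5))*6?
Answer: 4225/49 ≈ 86.224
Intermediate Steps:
n = -60 (n = -10*6 = -60)
z = 0 (z = 0*(-⅑) = 0)
q(y, H) = 5/7 (q(y, H) = 5*(⅐) + 0 = 5/7 + 0 = 5/7)
(-10 + q(n, z))² = (-10 + 5/7)² = (-65/7)² = 4225/49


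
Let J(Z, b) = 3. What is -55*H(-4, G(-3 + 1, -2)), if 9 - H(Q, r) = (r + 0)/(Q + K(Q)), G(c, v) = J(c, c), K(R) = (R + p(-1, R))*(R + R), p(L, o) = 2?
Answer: -1925/4 ≈ -481.25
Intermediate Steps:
K(R) = 2*R*(2 + R) (K(R) = (R + 2)*(R + R) = (2 + R)*(2*R) = 2*R*(2 + R))
G(c, v) = 3
H(Q, r) = 9 - r/(Q + 2*Q*(2 + Q)) (H(Q, r) = 9 - (r + 0)/(Q + 2*Q*(2 + Q)) = 9 - r/(Q + 2*Q*(2 + Q)))
-55*H(-4, G(-3 + 1, -2)) = -55*(-1*3 + 18*(-4)² + 45*(-4))/((-4)*(5 + 2*(-4))) = -(-55)*(-3 + 18*16 - 180)/(4*(5 - 8)) = -(-55)*(-3 + 288 - 180)/(4*(-3)) = -(-55)*(-1)*105/(4*3) = -55*35/4 = -1925/4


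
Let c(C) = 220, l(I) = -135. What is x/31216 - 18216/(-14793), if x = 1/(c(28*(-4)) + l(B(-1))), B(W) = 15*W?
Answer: 16111206851/13083718160 ≈ 1.2314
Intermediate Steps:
x = 1/85 (x = 1/(220 - 135) = 1/85 ≈ 0.011765)
x/31216 - 18216/(-14793) = (1/85)/31216 - 18216/(-14793) = (1/85)*(1/31216) - 18216*(-1/14793) = 1/2653360 + 6072/4931 = 16111206851/13083718160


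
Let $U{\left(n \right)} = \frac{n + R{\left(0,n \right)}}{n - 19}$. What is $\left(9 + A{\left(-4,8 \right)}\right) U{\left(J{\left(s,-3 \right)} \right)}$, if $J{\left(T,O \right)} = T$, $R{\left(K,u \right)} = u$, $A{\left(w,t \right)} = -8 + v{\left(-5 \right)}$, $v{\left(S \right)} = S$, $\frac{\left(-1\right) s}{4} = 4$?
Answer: $- \frac{128}{35} \approx -3.6571$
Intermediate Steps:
$s = -16$ ($s = \left(-4\right) 4 = -16$)
$A{\left(w,t \right)} = -13$ ($A{\left(w,t \right)} = -8 - 5 = -13$)
$U{\left(n \right)} = \frac{2 n}{-19 + n}$ ($U{\left(n \right)} = \frac{n + n}{n - 19} = \frac{2 n}{-19 + n}$)
$\left(9 + A{\left(-4,8 \right)}\right) U{\left(J{\left(s,-3 \right)} \right)} = \left(9 - 13\right) 2 \left(-16\right) \frac{1}{-19 - 16} = - 4 \cdot 2 \left(-16\right) \frac{1}{-35} = - 4 \cdot 2 \left(-16\right) \left(- \frac{1}{35}\right) = \left(-4\right) \frac{32}{35} = - \frac{128}{35}$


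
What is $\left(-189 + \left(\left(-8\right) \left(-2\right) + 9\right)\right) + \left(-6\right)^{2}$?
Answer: $-128$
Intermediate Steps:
$\left(-189 + \left(\left(-8\right) \left(-2\right) + 9\right)\right) + \left(-6\right)^{2} = \left(-189 + \left(16 + 9\right)\right) + 36 = \left(-189 + 25\right) + 36 = -164 + 36 = -128$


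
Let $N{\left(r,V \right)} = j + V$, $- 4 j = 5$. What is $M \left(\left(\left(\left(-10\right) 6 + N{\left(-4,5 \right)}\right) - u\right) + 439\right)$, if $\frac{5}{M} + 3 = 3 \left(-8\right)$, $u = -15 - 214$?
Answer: $- \frac{12235}{108} \approx -113.29$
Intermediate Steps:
$j = - \frac{5}{4}$ ($j = \left(- \frac{1}{4}\right) 5 = - \frac{5}{4} \approx -1.25$)
$N{\left(r,V \right)} = - \frac{5}{4} + V$
$u = -229$ ($u = -15 - 214 = -229$)
$M = - \frac{5}{27}$ ($M = \frac{5}{-3 + 3 \left(-8\right)} = \frac{5}{-3 - 24} = \frac{5}{-27} = 5 \left(- \frac{1}{27}\right) = - \frac{5}{27} \approx -0.18519$)
$M \left(\left(\left(\left(-10\right) 6 + N{\left(-4,5 \right)}\right) - u\right) + 439\right) = - \frac{5 \left(\left(\left(\left(-10\right) 6 + \left(- \frac{5}{4} + 5\right)\right) - -229\right) + 439\right)}{27} = - \frac{5 \left(\left(\left(-60 + \frac{15}{4}\right) + 229\right) + 439\right)}{27} = - \frac{5 \left(\left(- \frac{225}{4} + 229\right) + 439\right)}{27} = - \frac{5 \left(\frac{691}{4} + 439\right)}{27} = \left(- \frac{5}{27}\right) \frac{2447}{4} = - \frac{12235}{108}$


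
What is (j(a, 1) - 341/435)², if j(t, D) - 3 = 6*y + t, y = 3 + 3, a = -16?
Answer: 93392896/189225 ≈ 493.55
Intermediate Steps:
y = 6
j(t, D) = 39 + t (j(t, D) = 3 + (6*6 + t) = 3 + (36 + t) = 39 + t)
(j(a, 1) - 341/435)² = ((39 - 16) - 341/435)² = (23 - 341*1/435)² = (23 - 341/435)² = (9664/435)² = 93392896/189225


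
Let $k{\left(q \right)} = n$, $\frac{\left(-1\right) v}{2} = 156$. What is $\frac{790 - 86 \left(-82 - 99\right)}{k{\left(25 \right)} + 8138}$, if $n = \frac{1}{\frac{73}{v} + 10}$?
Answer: $\frac{859254}{427531} \approx 2.0098$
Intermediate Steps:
$v = -312$ ($v = \left(-2\right) 156 = -312$)
$n = \frac{312}{3047}$ ($n = \frac{1}{\frac{73}{-312} + 10} = \frac{1}{73 \left(- \frac{1}{312}\right) + 10} = \frac{1}{- \frac{73}{312} + 10} = \frac{1}{\frac{3047}{312}} = \frac{312}{3047} \approx 0.1024$)
$k{\left(q \right)} = \frac{312}{3047}$
$\frac{790 - 86 \left(-82 - 99\right)}{k{\left(25 \right)} + 8138} = \frac{790 - 86 \left(-82 - 99\right)}{\frac{312}{3047} + 8138} = \frac{790 - -15566}{\frac{24796798}{3047}} = \left(790 + 15566\right) \frac{3047}{24796798} = 16356 \cdot \frac{3047}{24796798} = \frac{859254}{427531}$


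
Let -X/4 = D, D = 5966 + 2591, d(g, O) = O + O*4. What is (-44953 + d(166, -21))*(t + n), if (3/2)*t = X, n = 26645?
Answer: -517220782/3 ≈ -1.7241e+8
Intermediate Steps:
d(g, O) = 5*O (d(g, O) = O + 4*O = 5*O)
D = 8557
X = -34228 (X = -4*8557 = -34228)
t = -68456/3 (t = (⅔)*(-34228) = -68456/3 ≈ -22819.)
(-44953 + d(166, -21))*(t + n) = (-44953 + 5*(-21))*(-68456/3 + 26645) = (-44953 - 105)*(11479/3) = -45058*11479/3 = -517220782/3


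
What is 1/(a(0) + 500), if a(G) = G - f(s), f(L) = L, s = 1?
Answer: 1/499 ≈ 0.0020040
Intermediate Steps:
a(G) = -1 + G (a(G) = G - 1*1 = G - 1 = -1 + G)
1/(a(0) + 500) = 1/((-1 + 0) + 500) = 1/(-1 + 500) = 1/499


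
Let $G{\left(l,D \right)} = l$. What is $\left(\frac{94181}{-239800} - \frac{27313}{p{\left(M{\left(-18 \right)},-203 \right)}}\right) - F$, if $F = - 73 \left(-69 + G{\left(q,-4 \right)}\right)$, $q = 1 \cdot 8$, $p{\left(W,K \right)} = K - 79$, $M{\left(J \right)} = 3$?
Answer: $- \frac{147302396221}{33811800} \approx -4356.5$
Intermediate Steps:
$p{\left(W,K \right)} = -79 + K$ ($p{\left(W,K \right)} = K - 79 = -79 + K$)
$q = 8$
$F = 4453$ ($F = - 73 \left(-69 + 8\right) = \left(-73\right) \left(-61\right) = 4453$)
$\left(\frac{94181}{-239800} - \frac{27313}{p{\left(M{\left(-18 \right)},-203 \right)}}\right) - F = \left(\frac{94181}{-239800} - \frac{27313}{-79 - 203}\right) - 4453 = \left(94181 \left(- \frac{1}{239800}\right) - \frac{27313}{-282}\right) - 4453 = \left(- \frac{94181}{239800} - - \frac{27313}{282}\right) - 4453 = \left(- \frac{94181}{239800} + \frac{27313}{282}\right) - 4453 = \frac{3261549179}{33811800} - 4453 = - \frac{147302396221}{33811800}$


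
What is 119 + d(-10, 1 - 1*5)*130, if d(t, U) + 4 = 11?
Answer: 1029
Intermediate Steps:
d(t, U) = 7 (d(t, U) = -4 + 11 = 7)
119 + d(-10, 1 - 1*5)*130 = 119 + 7*130 = 119 + 910 = 1029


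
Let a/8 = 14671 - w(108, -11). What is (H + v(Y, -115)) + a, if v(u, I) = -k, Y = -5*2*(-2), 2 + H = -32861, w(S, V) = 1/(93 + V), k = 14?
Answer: 3464127/41 ≈ 84491.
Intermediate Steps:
H = -32863 (H = -2 - 32861 = -32863)
Y = 20 (Y = -10*(-2) = 20)
v(u, I) = -14 (v(u, I) = -1*14 = -14)
a = 4812084/41 (a = 8*(14671 - 1/(93 - 11)) = 8*(14671 - 1/82) = 8*(1203021/82) = 4812084/41 ≈ 1.1737e+5)
(H + v(Y, -115)) + a = (-32863 - 14) + 4812084/41 = -32877 + 4812084/41 = 3464127/41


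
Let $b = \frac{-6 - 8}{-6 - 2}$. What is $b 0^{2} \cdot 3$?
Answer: $0$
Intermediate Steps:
$b = \frac{7}{4}$ ($b = - \frac{14}{-8} = \left(-14\right) \left(- \frac{1}{8}\right) = \frac{7}{4} \approx 1.75$)
$b 0^{2} \cdot 3 = \frac{7 \cdot 0^{2}}{4} \cdot 3 = \frac{7}{4} \cdot 0 \cdot 3 = 0 \cdot 3 = 0$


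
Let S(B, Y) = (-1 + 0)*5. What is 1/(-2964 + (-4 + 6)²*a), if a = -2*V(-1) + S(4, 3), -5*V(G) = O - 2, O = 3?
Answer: -5/14912 ≈ -0.00033530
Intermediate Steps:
S(B, Y) = -5 (S(B, Y) = -1*5 = -5)
V(G) = -⅕ (V(G) = -(3 - 2)/5 = -⅕*1 = -⅕)
a = -23/5 (a = -2*(-⅕) - 5 = ⅖ - 5 = -23/5 ≈ -4.6000)
1/(-2964 + (-4 + 6)²*a) = 1/(-2964 + (-4 + 6)²*(-23/5)) = 1/(-2964 + 2²*(-23/5)) = 1/(-2964 + 4*(-23/5)) = 1/(-2964 - 92/5) = 1/(-14912/5) = -5/14912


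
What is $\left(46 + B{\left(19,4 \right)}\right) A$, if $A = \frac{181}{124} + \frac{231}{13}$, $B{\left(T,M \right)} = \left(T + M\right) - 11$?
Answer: $\frac{898913}{806} \approx 1115.3$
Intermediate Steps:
$B{\left(T,M \right)} = -11 + M + T$ ($B{\left(T,M \right)} = \left(M + T\right) - 11 = -11 + M + T$)
$A = \frac{30997}{1612}$ ($A = 181 \cdot \frac{1}{124} + 231 \cdot \frac{1}{13} = \frac{181}{124} + \frac{231}{13} = \frac{30997}{1612} \approx 19.229$)
$\left(46 + B{\left(19,4 \right)}\right) A = \left(46 + \left(-11 + 4 + 19\right)\right) \frac{30997}{1612} = \left(46 + 12\right) \frac{30997}{1612} = 58 \cdot \frac{30997}{1612} = \frac{898913}{806}$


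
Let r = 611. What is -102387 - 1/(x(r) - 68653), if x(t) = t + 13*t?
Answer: -6153356312/60099 ≈ -1.0239e+5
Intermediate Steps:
x(t) = 14*t
-102387 - 1/(x(r) - 68653) = -102387 - 1/(14*611 - 68653) = -102387 - 1/(8554 - 68653) = -102387 - 1/(-60099) = -102387 - 1*(-1/60099) = -102387 + 1/60099 = -6153356312/60099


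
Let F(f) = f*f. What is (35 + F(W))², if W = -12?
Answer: 32041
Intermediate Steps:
F(f) = f²
(35 + F(W))² = (35 + (-12)²)² = (35 + 144)² = 179² = 32041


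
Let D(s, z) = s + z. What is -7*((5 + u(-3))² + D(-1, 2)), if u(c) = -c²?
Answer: -119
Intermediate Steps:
-7*((5 + u(-3))² + D(-1, 2)) = -7*((5 - 1*(-3)²)² + (-1 + 2)) = -7*((5 - 1*9)² + 1) = -7*((5 - 9)² + 1) = -7*((-4)² + 1) = -7*(16 + 1) = -7*17 = -119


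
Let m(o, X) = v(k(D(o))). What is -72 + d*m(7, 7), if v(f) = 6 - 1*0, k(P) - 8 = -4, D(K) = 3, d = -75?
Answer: -522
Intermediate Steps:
k(P) = 4 (k(P) = 8 - 4 = 4)
v(f) = 6 (v(f) = 6 + 0 = 6)
m(o, X) = 6
-72 + d*m(7, 7) = -72 - 75*6 = -72 - 450 = -522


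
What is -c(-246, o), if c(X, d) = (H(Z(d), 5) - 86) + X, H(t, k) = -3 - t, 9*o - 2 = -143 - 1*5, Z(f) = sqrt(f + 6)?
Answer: 335 + 2*I*sqrt(23)/3 ≈ 335.0 + 3.1972*I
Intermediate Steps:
Z(f) = sqrt(6 + f)
o = -146/9 (o = 2/9 + (-143 - 1*5)/9 = 2/9 + (-143 - 5)/9 = 2/9 + (1/9)*(-148) = 2/9 - 148/9 = -146/9 ≈ -16.222)
c(X, d) = -89 + X - sqrt(6 + d) (c(X, d) = ((-3 - sqrt(6 + d)) - 86) + X = (-89 - sqrt(6 + d)) + X = -89 + X - sqrt(6 + d))
-c(-246, o) = -(-89 - 246 - sqrt(6 - 146/9)) = -(-89 - 246 - sqrt(-92/9)) = -(-89 - 246 - 2*I*sqrt(23)/3) = -(-335 - 2*I*sqrt(23)/3) = 335 + 2*I*sqrt(23)/3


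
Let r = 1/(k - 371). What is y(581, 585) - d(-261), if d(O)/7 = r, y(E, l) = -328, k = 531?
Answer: -52487/160 ≈ -328.04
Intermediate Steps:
r = 1/160 (r = 1/(531 - 371) = 1/160 ≈ 0.0062500)
d(O) = 7/160 (d(O) = 7*(1/160) = 7/160)
y(581, 585) - d(-261) = -328 - 1*7/160 = -328 - 7/160 = -52487/160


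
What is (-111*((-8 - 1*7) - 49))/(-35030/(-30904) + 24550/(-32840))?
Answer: 15020332928/816025 ≈ 18407.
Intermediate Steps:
(-111*((-8 - 1*7) - 49))/(-35030/(-30904) + 24550/(-32840)) = (-111*((-8 - 7) - 49))/(-35030*(-1/30904) + 24550*(-1/32840)) = (-111*(-15 - 49))/(17515/15452 - 2455/3284) = (-111*(-64))/(2448075/6343046) = 7104*(6343046/2448075) = 15020332928/816025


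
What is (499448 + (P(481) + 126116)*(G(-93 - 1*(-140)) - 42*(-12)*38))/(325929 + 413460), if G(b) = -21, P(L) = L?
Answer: 2422426655/739389 ≈ 3276.3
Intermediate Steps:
(499448 + (P(481) + 126116)*(G(-93 - 1*(-140)) - 42*(-12)*38))/(325929 + 413460) = (499448 + (481 + 126116)*(-21 - 42*(-12)*38))/(325929 + 413460) = (499448 + 126597*(-21 + 504*38))/739389 = (499448 + 126597*(-21 + 19152))*(1/739389) = (499448 + 126597*19131)*(1/739389) = (499448 + 2421927207)*(1/739389) = 2422426655*(1/739389) = 2422426655/739389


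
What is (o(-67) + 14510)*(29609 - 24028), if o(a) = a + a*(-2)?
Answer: 81354237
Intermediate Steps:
o(a) = -a (o(a) = a - 2*a = -a)
(o(-67) + 14510)*(29609 - 24028) = (-1*(-67) + 14510)*(29609 - 24028) = (67 + 14510)*5581 = 14577*5581 = 81354237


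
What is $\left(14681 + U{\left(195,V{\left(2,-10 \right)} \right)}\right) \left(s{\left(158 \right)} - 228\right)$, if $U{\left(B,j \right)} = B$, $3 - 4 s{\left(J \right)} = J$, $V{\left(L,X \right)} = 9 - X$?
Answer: $-3968173$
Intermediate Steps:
$s{\left(J \right)} = \frac{3}{4} - \frac{J}{4}$
$\left(14681 + U{\left(195,V{\left(2,-10 \right)} \right)}\right) \left(s{\left(158 \right)} - 228\right) = \left(14681 + 195\right) \left(\left(\frac{3}{4} - \frac{79}{2}\right) - 228\right) = 14876 \left(\left(\frac{3}{4} - \frac{79}{2}\right) - 228\right) = 14876 \left(- \frac{155}{4} - 228\right) = 14876 \left(- \frac{1067}{4}\right) = -3968173$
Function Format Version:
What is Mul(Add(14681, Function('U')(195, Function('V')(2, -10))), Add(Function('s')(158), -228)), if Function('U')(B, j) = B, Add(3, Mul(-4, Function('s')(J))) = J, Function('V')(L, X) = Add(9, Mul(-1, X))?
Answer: -3968173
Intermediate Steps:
Function('s')(J) = Add(Rational(3, 4), Mul(Rational(-1, 4), J))
Mul(Add(14681, Function('U')(195, Function('V')(2, -10))), Add(Function('s')(158), -228)) = Mul(Add(14681, 195), Add(Add(Rational(3, 4), Mul(Rational(-1, 4), 158)), -228)) = Mul(14876, Add(Add(Rational(3, 4), Rational(-79, 2)), -228)) = Mul(14876, Add(Rational(-155, 4), -228)) = Mul(14876, Rational(-1067, 4)) = -3968173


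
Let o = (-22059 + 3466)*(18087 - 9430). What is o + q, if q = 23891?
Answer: -160935710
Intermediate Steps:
o = -160959601 (o = -18593*8657 = -160959601)
o + q = -160959601 + 23891 = -160935710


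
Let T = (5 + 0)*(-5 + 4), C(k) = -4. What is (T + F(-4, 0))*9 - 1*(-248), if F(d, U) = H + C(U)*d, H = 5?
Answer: 392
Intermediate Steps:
F(d, U) = 5 - 4*d
T = -5 (T = 5*(-1) = -5)
(T + F(-4, 0))*9 - 1*(-248) = (-5 + (5 - 4*(-4)))*9 - 1*(-248) = (-5 + (5 + 16))*9 + 248 = (-5 + 21)*9 + 248 = 16*9 + 248 = 144 + 248 = 392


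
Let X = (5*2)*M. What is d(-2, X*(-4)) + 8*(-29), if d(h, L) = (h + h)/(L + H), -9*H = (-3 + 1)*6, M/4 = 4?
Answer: -111125/479 ≈ -231.99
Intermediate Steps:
M = 16 (M = 4*4 = 16)
X = 160 (X = (5*2)*16 = 10*16 = 160)
H = 4/3 (H = -(-3 + 1)*6/9 = -(-2)*6/9 = -⅑*(-12) = 4/3 ≈ 1.3333)
d(h, L) = 2*h/(4/3 + L) (d(h, L) = (h + h)/(L + 4/3) = (2*h)/(4/3 + L) = 2*h/(4/3 + L))
d(-2, X*(-4)) + 8*(-29) = 6*(-2)/(4 + 3*(160*(-4))) + 8*(-29) = 6*(-2)/(4 + 3*(-640)) - 232 = 6*(-2)/(4 - 1920) - 232 = 6*(-2)/(-1916) - 232 = 6*(-2)*(-1/1916) - 232 = 3/479 - 232 = -111125/479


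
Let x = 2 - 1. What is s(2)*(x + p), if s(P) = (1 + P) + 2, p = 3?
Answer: 20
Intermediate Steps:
x = 1
s(P) = 3 + P
s(2)*(x + p) = (3 + 2)*(1 + 3) = 5*4 = 20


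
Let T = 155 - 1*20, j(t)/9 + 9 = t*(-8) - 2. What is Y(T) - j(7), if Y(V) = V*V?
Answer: 18828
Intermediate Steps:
j(t) = -99 - 72*t (j(t) = -81 + 9*(t*(-8) - 2) = -81 + 9*(-8*t - 2) = -81 + 9*(-2 - 8*t) = -81 + (-18 - 72*t) = -99 - 72*t)
T = 135 (T = 155 - 20 = 135)
Y(V) = V²
Y(T) - j(7) = 135² - (-99 - 72*7) = 18225 - (-99 - 504) = 18225 - 1*(-603) = 18225 + 603 = 18828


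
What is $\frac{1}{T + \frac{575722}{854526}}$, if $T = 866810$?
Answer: $\frac{427263}{370356128891} \approx 1.1537 \cdot 10^{-6}$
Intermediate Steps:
$\frac{1}{T + \frac{575722}{854526}} = \frac{1}{866810 + \frac{575722}{854526}} = \frac{1}{866810 + 575722 \cdot \frac{1}{854526}} = \frac{1}{866810 + \frac{287861}{427263}} = \frac{1}{\frac{370356128891}{427263}} = \frac{427263}{370356128891}$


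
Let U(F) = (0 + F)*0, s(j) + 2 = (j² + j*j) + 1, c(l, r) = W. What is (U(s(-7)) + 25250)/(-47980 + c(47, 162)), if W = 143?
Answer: -25250/47837 ≈ -0.52783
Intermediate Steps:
c(l, r) = 143
s(j) = -1 + 2*j² (s(j) = -2 + ((j² + j*j) + 1) = -2 + ((j² + j²) + 1) = -2 + (2*j² + 1) = -2 + (1 + 2*j²) = -1 + 2*j²)
U(F) = 0 (U(F) = F*0 = 0)
(U(s(-7)) + 25250)/(-47980 + c(47, 162)) = (0 + 25250)/(-47980 + 143) = 25250/(-47837) = 25250*(-1/47837) = -25250/47837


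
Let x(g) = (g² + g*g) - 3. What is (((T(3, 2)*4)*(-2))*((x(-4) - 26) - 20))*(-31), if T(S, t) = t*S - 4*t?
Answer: 8432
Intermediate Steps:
T(S, t) = -4*t + S*t (T(S, t) = S*t - 4*t = -4*t + S*t)
x(g) = -3 + 2*g² (x(g) = (g² + g²) - 3 = 2*g² - 3 = -3 + 2*g²)
(((T(3, 2)*4)*(-2))*((x(-4) - 26) - 20))*(-31) = ((((2*(-4 + 3))*4)*(-2))*(((-3 + 2*(-4)²) - 26) - 20))*(-31) = ((((2*(-1))*4)*(-2))*(((-3 + 2*16) - 26) - 20))*(-31) = ((-2*4*(-2))*(((-3 + 32) - 26) - 20))*(-31) = ((-8*(-2))*((29 - 26) - 20))*(-31) = (16*(3 - 20))*(-31) = (16*(-17))*(-31) = -272*(-31) = 8432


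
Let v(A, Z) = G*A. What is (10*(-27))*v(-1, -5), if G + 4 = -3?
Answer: -1890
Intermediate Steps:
G = -7 (G = -4 - 3 = -7)
v(A, Z) = -7*A
(10*(-27))*v(-1, -5) = (10*(-27))*(-7*(-1)) = -270*7 = -1890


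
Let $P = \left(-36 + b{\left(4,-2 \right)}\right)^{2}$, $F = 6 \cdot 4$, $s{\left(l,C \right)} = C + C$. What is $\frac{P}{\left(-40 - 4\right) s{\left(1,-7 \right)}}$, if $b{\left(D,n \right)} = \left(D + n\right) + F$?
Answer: $\frac{25}{154} \approx 0.16234$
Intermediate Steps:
$s{\left(l,C \right)} = 2 C$
$F = 24$
$b{\left(D,n \right)} = 24 + D + n$ ($b{\left(D,n \right)} = \left(D + n\right) + 24 = 24 + D + n$)
$P = 100$ ($P = \left(-36 + \left(24 + 4 - 2\right)\right)^{2} = \left(-36 + 26\right)^{2} = \left(-10\right)^{2} = 100$)
$\frac{P}{\left(-40 - 4\right) s{\left(1,-7 \right)}} = \frac{100}{\left(-40 - 4\right) 2 \left(-7\right)} = \frac{100}{\left(-44\right) \left(-14\right)} = \frac{100}{616} = 100 \cdot \frac{1}{616} = \frac{25}{154}$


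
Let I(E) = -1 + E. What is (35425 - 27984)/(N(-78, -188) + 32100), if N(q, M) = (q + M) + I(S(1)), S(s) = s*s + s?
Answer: 7441/31835 ≈ 0.23374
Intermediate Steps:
S(s) = s + s² (S(s) = s² + s = s + s²)
N(q, M) = 1 + M + q (N(q, M) = (q + M) + (-1 + 1*(1 + 1)) = (M + q) + (-1 + 1*2) = (M + q) + (-1 + 2) = (M + q) + 1 = 1 + M + q)
(35425 - 27984)/(N(-78, -188) + 32100) = (35425 - 27984)/((1 - 188 - 78) + 32100) = 7441/(-265 + 32100) = 7441/31835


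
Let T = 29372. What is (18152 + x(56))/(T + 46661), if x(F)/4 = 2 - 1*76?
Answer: 17856/76033 ≈ 0.23485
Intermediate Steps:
x(F) = -296 (x(F) = 4*(2 - 1*76) = 4*(2 - 76) = 4*(-74) = -296)
(18152 + x(56))/(T + 46661) = (18152 - 296)/(29372 + 46661) = 17856/76033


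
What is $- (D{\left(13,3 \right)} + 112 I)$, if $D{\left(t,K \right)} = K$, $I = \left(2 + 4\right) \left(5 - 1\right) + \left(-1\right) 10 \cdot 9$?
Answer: $7389$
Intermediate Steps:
$I = -66$ ($I = 6 \cdot 4 - 90 = 24 - 90 = -66$)
$- (D{\left(13,3 \right)} + 112 I) = - (3 + 112 \left(-66\right)) = - (3 - 7392) = \left(-1\right) \left(-7389\right) = 7389$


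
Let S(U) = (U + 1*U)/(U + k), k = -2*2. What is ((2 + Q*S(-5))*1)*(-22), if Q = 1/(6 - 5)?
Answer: -616/9 ≈ -68.444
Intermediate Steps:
Q = 1 (Q = 1/1 = 1)
k = -4
S(U) = 2*U/(-4 + U) (S(U) = (U + 1*U)/(U - 4) = (U + U)/(-4 + U) = (2*U)/(-4 + U) = 2*U/(-4 + U))
((2 + Q*S(-5))*1)*(-22) = ((2 + 1*(2*(-5)/(-4 - 5)))*1)*(-22) = ((2 + 1*(2*(-5)/(-9)))*1)*(-22) = ((2 + 1*(2*(-5)*(-1/9)))*1)*(-22) = ((2 + 1*(10/9))*1)*(-22) = ((2 + 10/9)*1)*(-22) = ((28/9)*1)*(-22) = (28/9)*(-22) = -616/9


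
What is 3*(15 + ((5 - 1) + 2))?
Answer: 63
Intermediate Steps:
3*(15 + ((5 - 1) + 2)) = 3*(15 + (4 + 2)) = 3*(15 + 6) = 3*21 = 63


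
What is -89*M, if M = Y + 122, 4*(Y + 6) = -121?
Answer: -30527/4 ≈ -7631.8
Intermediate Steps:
Y = -145/4 (Y = -6 + (1/4)*(-121) = -6 - 121/4 = -145/4 ≈ -36.250)
M = 343/4 (M = -145/4 + 122 = 343/4 ≈ 85.750)
-89*M = -89*343/4 = -30527/4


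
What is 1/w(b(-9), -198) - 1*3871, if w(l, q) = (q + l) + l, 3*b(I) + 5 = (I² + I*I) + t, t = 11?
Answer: -332907/86 ≈ -3871.0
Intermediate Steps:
b(I) = 2 + 2*I²/3 (b(I) = -5/3 + ((I² + I*I) + 11)/3 = -5/3 + ((I² + I²) + 11)/3 = -5/3 + (2*I² + 11)/3 = -5/3 + (11 + 2*I²)/3 = -5/3 + (11/3 + 2*I²/3) = 2 + 2*I²/3)
w(l, q) = q + 2*l (w(l, q) = (l + q) + l = q + 2*l)
1/w(b(-9), -198) - 1*3871 = 1/(-198 + 2*(2 + (⅔)*(-9)²)) - 1*3871 = 1/(-198 + 2*(2 + (⅔)*81)) - 3871 = 1/(-198 + 2*(2 + 54)) - 3871 = 1/(-198 + 2*56) - 3871 = 1/(-198 + 112) - 3871 = 1/(-86) - 3871 = -1/86 - 3871 = -332907/86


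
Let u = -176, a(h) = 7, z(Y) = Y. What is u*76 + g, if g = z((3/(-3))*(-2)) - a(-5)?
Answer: -13381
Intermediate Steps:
g = -5 (g = (3/(-3))*(-2) - 1*7 = (3*(-⅓))*(-2) - 7 = -1*(-2) - 7 = 2 - 7 = -5)
u*76 + g = -176*76 - 5 = -13376 - 5 = -13381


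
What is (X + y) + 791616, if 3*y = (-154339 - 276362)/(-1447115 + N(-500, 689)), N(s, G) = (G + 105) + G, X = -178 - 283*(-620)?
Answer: 1397778833103/1445632 ≈ 9.6690e+5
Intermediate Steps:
X = 175282 (X = -178 + 175460 = 175282)
N(s, G) = 105 + 2*G (N(s, G) = (105 + G) + G = 105 + 2*G)
y = 143567/1445632 (y = ((-154339 - 276362)/(-1447115 + (105 + 2*689)))/3 = (-430701/(-1447115 + (105 + 1378)))/3 = (-430701/(-1447115 + 1483))/3 = (-430701/(-1445632))/3 = (-430701*(-1/1445632))/3 = (⅓)*(430701/1445632) = 143567/1445632 ≈ 0.099311)
(X + y) + 791616 = (175282 + 143567/1445632) + 791616 = 253393411791/1445632 + 791616 = 1397778833103/1445632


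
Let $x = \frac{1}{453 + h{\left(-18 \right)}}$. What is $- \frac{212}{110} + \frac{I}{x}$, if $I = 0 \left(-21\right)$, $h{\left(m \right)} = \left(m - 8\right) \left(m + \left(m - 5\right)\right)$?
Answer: $- \frac{106}{55} \approx -1.9273$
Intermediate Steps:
$h{\left(m \right)} = \left(-8 + m\right) \left(-5 + 2 m\right)$ ($h{\left(m \right)} = \left(-8 + m\right) \left(m + \left(m - 5\right)\right) = \left(-8 + m\right) \left(m + \left(-5 + m\right)\right) = \left(-8 + m\right) \left(-5 + 2 m\right)$)
$I = 0$
$x = \frac{1}{1519}$ ($x = \frac{1}{453 + \left(40 - -378 + 2 \left(-18\right)^{2}\right)} = \frac{1}{453 + \left(40 + 378 + 2 \cdot 324\right)} = \frac{1}{453 + \left(40 + 378 + 648\right)} = \frac{1}{453 + 1066} = \frac{1}{1519} \approx 0.00065833$)
$- \frac{212}{110} + \frac{I}{x} = - \frac{212}{110} + 0 \frac{1}{\frac{1}{1519}} = \left(-212\right) \frac{1}{110} + 0 \cdot 1519 = - \frac{106}{55} + 0 = - \frac{106}{55}$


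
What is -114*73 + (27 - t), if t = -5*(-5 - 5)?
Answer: -8345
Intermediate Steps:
t = 50 (t = -5*(-10) = 50)
-114*73 + (27 - t) = -114*73 + (27 - 1*50) = -8322 + (27 - 50) = -8322 - 23 = -8345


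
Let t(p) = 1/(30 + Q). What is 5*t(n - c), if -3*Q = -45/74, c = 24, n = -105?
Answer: 74/447 ≈ 0.16555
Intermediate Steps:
Q = 15/74 (Q = -(-15)/74 = -1/3*(-45/74) = 15/74 ≈ 0.20270)
t(p) = 74/2235 (t(p) = 1/(30 + 15/74) = 1/(2235/74) = 74/2235)
5*t(n - c) = 5*(74/2235) = 74/447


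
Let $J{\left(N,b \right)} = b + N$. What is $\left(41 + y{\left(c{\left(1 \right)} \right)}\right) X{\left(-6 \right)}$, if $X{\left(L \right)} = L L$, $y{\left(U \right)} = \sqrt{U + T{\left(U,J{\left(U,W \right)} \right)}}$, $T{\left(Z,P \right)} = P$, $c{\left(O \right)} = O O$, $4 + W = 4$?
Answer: $1476 + 36 \sqrt{2} \approx 1526.9$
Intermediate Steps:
$W = 0$ ($W = -4 + 4 = 0$)
$J{\left(N,b \right)} = N + b$
$c{\left(O \right)} = O^{2}$
$y{\left(U \right)} = \sqrt{2} \sqrt{U}$ ($y{\left(U \right)} = \sqrt{U + \left(U + 0\right)} = \sqrt{U + U} = \sqrt{2 U} = \sqrt{2} \sqrt{U}$)
$X{\left(L \right)} = L^{2}$
$\left(41 + y{\left(c{\left(1 \right)} \right)}\right) X{\left(-6 \right)} = \left(41 + \sqrt{2} \sqrt{1^{2}}\right) \left(-6\right)^{2} = \left(41 + \sqrt{2} \sqrt{1}\right) 36 = \left(41 + \sqrt{2} \cdot 1\right) 36 = \left(41 + \sqrt{2}\right) 36 = 1476 + 36 \sqrt{2}$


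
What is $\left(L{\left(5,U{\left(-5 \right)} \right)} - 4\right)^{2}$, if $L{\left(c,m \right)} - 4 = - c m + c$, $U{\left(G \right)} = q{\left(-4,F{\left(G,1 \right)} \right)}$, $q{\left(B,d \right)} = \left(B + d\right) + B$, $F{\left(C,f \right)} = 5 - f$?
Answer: $625$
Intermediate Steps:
$q{\left(B,d \right)} = d + 2 B$
$U{\left(G \right)} = -4$ ($U{\left(G \right)} = \left(5 - 1\right) + 2 \left(-4\right) = \left(5 - 1\right) - 8 = 4 - 8 = -4$)
$L{\left(c,m \right)} = 4 + c - c m$ ($L{\left(c,m \right)} = 4 + \left(- c m + c\right) = 4 - \left(- c + c m\right) = 4 + c - c m$)
$\left(L{\left(5,U{\left(-5 \right)} \right)} - 4\right)^{2} = \left(\left(4 + 5 - 5 \left(-4\right)\right) - 4\right)^{2} = \left(\left(4 + 5 + 20\right) + \left(-6 + 2\right)\right)^{2} = \left(29 - 4\right)^{2} = 25^{2} = 625$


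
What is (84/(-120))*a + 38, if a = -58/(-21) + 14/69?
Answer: 12394/345 ≈ 35.925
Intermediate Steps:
a = 1432/483 (a = -58*(-1/21) + 14*(1/69) = 58/21 + 14/69 = 1432/483 ≈ 2.9648)
(84/(-120))*a + 38 = (84/(-120))*(1432/483) + 38 = (84*(-1/120))*(1432/483) + 38 = -7/10*1432/483 + 38 = -716/345 + 38 = 12394/345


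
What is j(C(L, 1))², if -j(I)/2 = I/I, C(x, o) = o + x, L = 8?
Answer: 4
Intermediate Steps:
j(I) = -2 (j(I) = -2*I/I = -2*1 = -2)
j(C(L, 1))² = (-2)² = 4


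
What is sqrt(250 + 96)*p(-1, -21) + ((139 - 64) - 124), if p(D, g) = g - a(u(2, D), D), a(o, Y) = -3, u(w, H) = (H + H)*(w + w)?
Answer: -49 - 18*sqrt(346) ≈ -383.82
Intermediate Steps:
u(w, H) = 4*H*w (u(w, H) = (2*H)*(2*w) = 4*H*w)
p(D, g) = 3 + g (p(D, g) = g - 1*(-3) = g + 3 = 3 + g)
sqrt(250 + 96)*p(-1, -21) + ((139 - 64) - 124) = sqrt(250 + 96)*(3 - 21) + ((139 - 64) - 124) = sqrt(346)*(-18) + (75 - 124) = -18*sqrt(346) - 49 = -49 - 18*sqrt(346)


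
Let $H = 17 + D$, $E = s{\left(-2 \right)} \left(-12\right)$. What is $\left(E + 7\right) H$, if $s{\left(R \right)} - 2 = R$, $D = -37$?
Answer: $-140$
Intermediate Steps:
$s{\left(R \right)} = 2 + R$
$E = 0$ ($E = \left(2 - 2\right) \left(-12\right) = 0 \left(-12\right) = 0$)
$H = -20$ ($H = 17 - 37 = -20$)
$\left(E + 7\right) H = \left(0 + 7\right) \left(-20\right) = 7 \left(-20\right) = -140$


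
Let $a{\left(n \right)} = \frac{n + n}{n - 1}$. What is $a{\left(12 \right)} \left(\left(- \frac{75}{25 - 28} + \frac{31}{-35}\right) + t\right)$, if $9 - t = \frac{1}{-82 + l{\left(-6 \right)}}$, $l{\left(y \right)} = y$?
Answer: $\frac{306081}{4235} \approx 72.274$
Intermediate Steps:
$a{\left(n \right)} = \frac{2 n}{-1 + n}$
$t = \frac{793}{88}$ ($t = 9 - \frac{1}{-82 - 6} = 9 - \frac{1}{-88} = 9 - - \frac{1}{88} = 9 + \frac{1}{88} = \frac{793}{88} \approx 9.0114$)
$a{\left(12 \right)} \left(\left(- \frac{75}{25 - 28} + \frac{31}{-35}\right) + t\right) = 2 \cdot 12 \frac{1}{-1 + 12} \left(\left(- \frac{75}{25 - 28} + \frac{31}{-35}\right) + \frac{793}{88}\right) = 2 \cdot 12 \cdot \frac{1}{11} \left(\left(- \frac{75}{-3} + 31 \left(- \frac{1}{35}\right)\right) + \frac{793}{88}\right) = 2 \cdot 12 \cdot \frac{1}{11} \left(\left(\left(-75\right) \left(- \frac{1}{3}\right) - \frac{31}{35}\right) + \frac{793}{88}\right) = \frac{24 \left(\left(25 - \frac{31}{35}\right) + \frac{793}{88}\right)}{11} = \frac{24 \left(\frac{844}{35} + \frac{793}{88}\right)}{11} = \frac{24}{11} \cdot \frac{102027}{3080} = \frac{306081}{4235}$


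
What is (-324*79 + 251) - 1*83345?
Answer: -108690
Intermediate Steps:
(-324*79 + 251) - 1*83345 = (-25596 + 251) - 83345 = -25345 - 83345 = -108690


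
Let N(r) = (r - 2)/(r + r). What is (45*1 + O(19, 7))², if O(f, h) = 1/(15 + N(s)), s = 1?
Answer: 1708249/841 ≈ 2031.2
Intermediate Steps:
N(r) = (-2 + r)/(2*r) (N(r) = (-2 + r)/((2*r)) = (-2 + r)*(1/(2*r)) = (-2 + r)/(2*r))
O(f, h) = 2/29 (O(f, h) = 1/(15 + (½)*(-2 + 1)/1) = 1/(15 + (½)*1*(-1)) = 1/(15 - ½) = 1/(29/2) = 2/29)
(45*1 + O(19, 7))² = (45*1 + 2/29)² = (45 + 2/29)² = (1307/29)² = 1708249/841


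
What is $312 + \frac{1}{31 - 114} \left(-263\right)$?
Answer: $\frac{26159}{83} \approx 315.17$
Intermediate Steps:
$312 + \frac{1}{31 - 114} \left(-263\right) = 312 + \frac{1}{-83} \left(-263\right) = 312 - - \frac{263}{83} = 312 + \frac{263}{83} = \frac{26159}{83}$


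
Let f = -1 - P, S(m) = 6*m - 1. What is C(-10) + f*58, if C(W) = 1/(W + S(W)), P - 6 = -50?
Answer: 177073/71 ≈ 2494.0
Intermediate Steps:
P = -44 (P = 6 - 50 = -44)
S(m) = -1 + 6*m
C(W) = 1/(-1 + 7*W) (C(W) = 1/(W + (-1 + 6*W)) = 1/(-1 + 7*W))
f = 43 (f = -1 - 1*(-44) = -1 + 44 = 43)
C(-10) + f*58 = 1/(-1 + 7*(-10)) + 43*58 = 1/(-1 - 70) + 2494 = 1/(-71) + 2494 = -1/71 + 2494 = 177073/71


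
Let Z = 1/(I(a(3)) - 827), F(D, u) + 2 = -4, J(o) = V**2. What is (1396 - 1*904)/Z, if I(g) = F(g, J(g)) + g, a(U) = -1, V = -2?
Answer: -410328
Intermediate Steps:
J(o) = 4 (J(o) = (-2)**2 = 4)
F(D, u) = -6 (F(D, u) = -2 - 4 = -6)
I(g) = -6 + g
Z = -1/834 (Z = 1/((-6 - 1) - 827) = 1/(-7 - 827) = 1/(-834) = -1/834 ≈ -0.0011990)
(1396 - 1*904)/Z = (1396 - 1*904)/(-1/834) = (1396 - 904)*(-834) = 492*(-834) = -410328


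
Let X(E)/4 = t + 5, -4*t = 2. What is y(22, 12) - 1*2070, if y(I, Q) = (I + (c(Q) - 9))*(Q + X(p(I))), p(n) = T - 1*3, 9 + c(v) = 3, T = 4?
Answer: -1860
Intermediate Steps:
c(v) = -6 (c(v) = -9 + 3 = -6)
t = -1/2 (t = -1/4*2 = -1/2 ≈ -0.50000)
p(n) = 1 (p(n) = 4 - 1*3 = 4 - 3 = 1)
X(E) = 18 (X(E) = 4*(-1/2 + 5) = 4*(9/2) = 18)
y(I, Q) = (-15 + I)*(18 + Q) (y(I, Q) = (I + (-6 - 9))*(Q + 18) = (I - 15)*(18 + Q) = (-15 + I)*(18 + Q))
y(22, 12) - 1*2070 = (-270 - 15*12 + 18*22 + 22*12) - 1*2070 = (-270 - 180 + 396 + 264) - 2070 = 210 - 2070 = -1860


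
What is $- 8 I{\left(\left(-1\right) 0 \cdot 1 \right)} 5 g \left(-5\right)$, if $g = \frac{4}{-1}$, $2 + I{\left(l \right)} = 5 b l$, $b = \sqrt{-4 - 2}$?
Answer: $1600$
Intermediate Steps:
$b = i \sqrt{6}$ ($b = \sqrt{-6} = i \sqrt{6} \approx 2.4495 i$)
$I{\left(l \right)} = -2 + 5 i l \sqrt{6}$ ($I{\left(l \right)} = -2 + 5 i \sqrt{6} l = -2 + 5 i l \sqrt{6}$)
$g = -4$ ($g = 4 \left(-1\right) = -4$)
$- 8 I{\left(\left(-1\right) 0 \cdot 1 \right)} 5 g \left(-5\right) = - 8 \left(-2 + 5 i \left(-1\right) 0 \cdot 1 \sqrt{6}\right) 5 \left(-4\right) \left(-5\right) = - 8 \left(-2 + 5 i 0 \cdot 1 \sqrt{6}\right) \left(\left(-20\right) \left(-5\right)\right) = - 8 \left(-2 + 5 i 0 \sqrt{6}\right) 100 = - 8 \left(-2 + 0\right) 100 = \left(-8\right) \left(-2\right) 100 = 16 \cdot 100 = 1600$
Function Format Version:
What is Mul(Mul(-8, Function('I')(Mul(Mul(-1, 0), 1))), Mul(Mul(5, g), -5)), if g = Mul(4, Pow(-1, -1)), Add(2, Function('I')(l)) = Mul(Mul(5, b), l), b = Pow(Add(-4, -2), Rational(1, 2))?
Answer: 1600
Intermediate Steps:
b = Mul(I, Pow(6, Rational(1, 2))) (b = Pow(-6, Rational(1, 2)) = Mul(I, Pow(6, Rational(1, 2))) ≈ Mul(2.4495, I))
Function('I')(l) = Add(-2, Mul(5, I, l, Pow(6, Rational(1, 2)))) (Function('I')(l) = Add(-2, Mul(Mul(5, Mul(I, Pow(6, Rational(1, 2)))), l)) = Add(-2, Mul(Mul(5, I, Pow(6, Rational(1, 2))), l)) = Add(-2, Mul(5, I, l, Pow(6, Rational(1, 2)))))
g = -4 (g = Mul(4, -1) = -4)
Mul(Mul(-8, Function('I')(Mul(Mul(-1, 0), 1))), Mul(Mul(5, g), -5)) = Mul(Mul(-8, Add(-2, Mul(5, I, Mul(Mul(-1, 0), 1), Pow(6, Rational(1, 2))))), Mul(Mul(5, -4), -5)) = Mul(Mul(-8, Add(-2, Mul(5, I, Mul(0, 1), Pow(6, Rational(1, 2))))), Mul(-20, -5)) = Mul(Mul(-8, Add(-2, Mul(5, I, 0, Pow(6, Rational(1, 2))))), 100) = Mul(Mul(-8, Add(-2, 0)), 100) = Mul(Mul(-8, -2), 100) = Mul(16, 100) = 1600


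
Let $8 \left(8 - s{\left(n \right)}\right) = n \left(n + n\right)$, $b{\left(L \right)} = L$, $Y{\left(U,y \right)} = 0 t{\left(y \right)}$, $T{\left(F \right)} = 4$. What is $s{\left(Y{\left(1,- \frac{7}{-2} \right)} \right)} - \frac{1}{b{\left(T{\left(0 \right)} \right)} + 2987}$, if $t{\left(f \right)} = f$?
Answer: $\frac{23927}{2991} \approx 7.9997$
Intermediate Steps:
$Y{\left(U,y \right)} = 0$ ($Y{\left(U,y \right)} = 0 y = 0$)
$s{\left(n \right)} = 8 - \frac{n^{2}}{4}$ ($s{\left(n \right)} = 8 - \frac{n \left(n + n\right)}{8} = 8 - \frac{n 2 n}{8} = 8 - \frac{2 n^{2}}{8} = 8 - \frac{n^{2}}{4}$)
$s{\left(Y{\left(1,- \frac{7}{-2} \right)} \right)} - \frac{1}{b{\left(T{\left(0 \right)} \right)} + 2987} = \left(8 - \frac{0^{2}}{4}\right) - \frac{1}{4 + 2987} = \left(8 - 0\right) - \frac{1}{2991} = \left(8 + 0\right) - \frac{1}{2991} = 8 - \frac{1}{2991} = \frac{23927}{2991}$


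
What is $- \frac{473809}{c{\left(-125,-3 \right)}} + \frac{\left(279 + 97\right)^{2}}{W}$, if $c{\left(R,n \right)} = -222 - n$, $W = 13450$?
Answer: $\frac{3201846197}{1472775} \approx 2174.0$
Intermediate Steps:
$- \frac{473809}{c{\left(-125,-3 \right)}} + \frac{\left(279 + 97\right)^{2}}{W} = - \frac{473809}{-222 - -3} + \frac{\left(279 + 97\right)^{2}}{13450} = - \frac{473809}{-222 + 3} + 376^{2} \cdot \frac{1}{13450} = - \frac{473809}{-219} + 141376 \cdot \frac{1}{13450} = \left(-473809\right) \left(- \frac{1}{219}\right) + \frac{70688}{6725} = \frac{473809}{219} + \frac{70688}{6725} = \frac{3201846197}{1472775}$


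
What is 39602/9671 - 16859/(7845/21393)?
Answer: -1162558847729/25289665 ≈ -45970.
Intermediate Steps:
39602/9671 - 16859/(7845/21393) = 39602*(1/9671) - 16859/(7845*(1/21393)) = 39602/9671 - 16859/2615/7131 = 39602/9671 - 16859*7131/2615 = 39602/9671 - 120221529/2615 = -1162558847729/25289665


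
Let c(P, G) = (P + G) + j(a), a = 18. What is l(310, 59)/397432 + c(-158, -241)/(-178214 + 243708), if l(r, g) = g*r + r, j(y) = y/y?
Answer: 66250654/1626838213 ≈ 0.040724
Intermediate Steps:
j(y) = 1
c(P, G) = 1 + G + P (c(P, G) = (P + G) + 1 = (G + P) + 1 = 1 + G + P)
l(r, g) = r + g*r
l(310, 59)/397432 + c(-158, -241)/(-178214 + 243708) = (310*(1 + 59))/397432 + (1 - 241 - 158)/(-178214 + 243708) = (310*60)*(1/397432) - 398/65494 = 18600*(1/397432) - 398*1/65494 = 2325/49679 - 199/32747 = 66250654/1626838213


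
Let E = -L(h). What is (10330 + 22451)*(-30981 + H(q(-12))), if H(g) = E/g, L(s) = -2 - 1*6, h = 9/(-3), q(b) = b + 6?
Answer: -1015631869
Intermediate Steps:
q(b) = 6 + b
h = -3 (h = 9*(-⅓) = -3)
L(s) = -8 (L(s) = -2 - 6 = -8)
E = 8 (E = -1*(-8) = 8)
H(g) = 8/g
(10330 + 22451)*(-30981 + H(q(-12))) = (10330 + 22451)*(-30981 + 8/(6 - 12)) = 32781*(-30981 + 8/(-6)) = 32781*(-30981 + 8*(-⅙)) = 32781*(-30981 - 4/3) = 32781*(-92947/3) = -1015631869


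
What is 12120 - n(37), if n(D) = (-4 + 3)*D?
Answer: 12157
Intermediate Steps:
n(D) = -D
12120 - n(37) = 12120 - (-1)*37 = 12120 - 1*(-37) = 12120 + 37 = 12157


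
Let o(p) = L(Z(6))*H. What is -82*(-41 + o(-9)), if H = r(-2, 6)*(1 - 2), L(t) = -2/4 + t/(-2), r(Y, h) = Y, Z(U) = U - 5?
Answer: 3526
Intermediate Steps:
Z(U) = -5 + U
L(t) = -1/2 - t/2 (L(t) = -2*1/4 + t*(-1/2) = -1/2 - t/2)
H = 2 (H = -2*(1 - 2) = -2*(-1) = 2)
o(p) = -2 (o(p) = (-1/2 - (-5 + 6)/2)*2 = (-1/2 - 1/2*1)*2 = (-1/2 - 1/2)*2 = -1*2 = -2)
-82*(-41 + o(-9)) = -82*(-41 - 2) = -82*(-43) = 3526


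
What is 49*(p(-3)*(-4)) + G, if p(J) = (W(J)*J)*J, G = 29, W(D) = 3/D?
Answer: 1793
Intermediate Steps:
p(J) = 3*J (p(J) = ((3/J)*J)*J = 3*J)
49*(p(-3)*(-4)) + G = 49*((3*(-3))*(-4)) + 29 = 49*(-9*(-4)) + 29 = 49*36 + 29 = 1764 + 29 = 1793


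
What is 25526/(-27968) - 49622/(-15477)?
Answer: 496381097/216430368 ≈ 2.2935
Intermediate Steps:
25526/(-27968) - 49622/(-15477) = 25526*(-1/27968) - 49622*(-1/15477) = -12763/13984 + 49622/15477 = 496381097/216430368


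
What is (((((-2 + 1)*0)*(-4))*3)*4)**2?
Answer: 0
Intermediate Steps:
(((((-2 + 1)*0)*(-4))*3)*4)**2 = (((-1*0*(-4))*3)*4)**2 = (((0*(-4))*3)*4)**2 = ((0*3)*4)**2 = (0*4)**2 = 0**2 = 0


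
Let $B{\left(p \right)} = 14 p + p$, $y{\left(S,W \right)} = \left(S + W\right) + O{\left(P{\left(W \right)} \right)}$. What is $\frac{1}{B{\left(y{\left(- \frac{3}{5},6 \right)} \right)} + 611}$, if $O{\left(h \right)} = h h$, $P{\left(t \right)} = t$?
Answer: $\frac{1}{1232} \approx 0.00081169$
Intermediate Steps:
$O{\left(h \right)} = h^{2}$
$y{\left(S,W \right)} = S + W + W^{2}$ ($y{\left(S,W \right)} = \left(S + W\right) + W^{2} = S + W + W^{2}$)
$B{\left(p \right)} = 15 p$
$\frac{1}{B{\left(y{\left(- \frac{3}{5},6 \right)} \right)} + 611} = \frac{1}{15 \left(- \frac{3}{5} + 6 + 6^{2}\right) + 611} = \frac{1}{15 \left(\left(-3\right) \frac{1}{5} + 6 + 36\right) + 611} = \frac{1}{15 \left(- \frac{3}{5} + 6 + 36\right) + 611} = \frac{1}{15 \cdot \frac{207}{5} + 611} = \frac{1}{621 + 611} = \frac{1}{1232}$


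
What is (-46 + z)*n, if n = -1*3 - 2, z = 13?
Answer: 165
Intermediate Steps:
n = -5 (n = -3 - 2 = -5)
(-46 + z)*n = (-46 + 13)*(-5) = -33*(-5) = 165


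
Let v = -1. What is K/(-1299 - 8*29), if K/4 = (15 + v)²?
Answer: -784/1531 ≈ -0.51208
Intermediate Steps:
K = 784 (K = 4*(15 - 1)² = 4*14² = 4*196 = 784)
K/(-1299 - 8*29) = 784/(-1299 - 8*29) = 784/(-1299 - 232) = 784/(-1531) = 784*(-1/1531) = -784/1531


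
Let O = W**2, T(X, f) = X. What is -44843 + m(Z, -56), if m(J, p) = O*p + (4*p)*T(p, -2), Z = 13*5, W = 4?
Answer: -33195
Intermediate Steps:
Z = 65
O = 16 (O = 4**2 = 16)
m(J, p) = 4*p**2 + 16*p (m(J, p) = 16*p + (4*p)*p = 16*p + 4*p**2 = 4*p**2 + 16*p)
-44843 + m(Z, -56) = -44843 + 4*(-56)*(4 - 56) = -44843 + 4*(-56)*(-52) = -44843 + 11648 = -33195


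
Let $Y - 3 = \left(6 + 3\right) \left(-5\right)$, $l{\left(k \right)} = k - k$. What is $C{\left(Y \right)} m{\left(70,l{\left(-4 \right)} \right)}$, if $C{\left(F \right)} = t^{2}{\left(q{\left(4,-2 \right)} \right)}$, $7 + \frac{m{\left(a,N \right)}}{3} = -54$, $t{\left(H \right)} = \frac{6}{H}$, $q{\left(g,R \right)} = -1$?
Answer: $-6588$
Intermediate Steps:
$l{\left(k \right)} = 0$
$Y = -42$ ($Y = 3 + \left(6 + 3\right) \left(-5\right) = 3 + 9 \left(-5\right) = 3 - 45 = -42$)
$m{\left(a,N \right)} = -183$ ($m{\left(a,N \right)} = -21 + 3 \left(-54\right) = -21 - 162 = -183$)
$C{\left(F \right)} = 36$ ($C{\left(F \right)} = \left(\frac{6}{-1}\right)^{2} = \left(6 \left(-1\right)\right)^{2} = \left(-6\right)^{2} = 36$)
$C{\left(Y \right)} m{\left(70,l{\left(-4 \right)} \right)} = 36 \left(-183\right) = -6588$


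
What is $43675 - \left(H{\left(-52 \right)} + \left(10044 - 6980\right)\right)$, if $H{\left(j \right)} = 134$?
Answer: $40477$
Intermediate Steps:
$43675 - \left(H{\left(-52 \right)} + \left(10044 - 6980\right)\right) = 43675 - \left(134 + \left(10044 - 6980\right)\right) = 43675 - \left(134 + 3064\right) = 43675 - 3198 = 40477$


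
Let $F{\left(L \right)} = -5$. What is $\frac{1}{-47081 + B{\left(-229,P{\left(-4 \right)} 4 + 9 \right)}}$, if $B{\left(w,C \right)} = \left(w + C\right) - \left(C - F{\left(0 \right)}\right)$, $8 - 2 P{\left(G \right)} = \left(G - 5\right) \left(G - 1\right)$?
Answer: $- \frac{1}{47315} \approx -2.1135 \cdot 10^{-5}$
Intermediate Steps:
$P{\left(G \right)} = 4 - \frac{\left(-1 + G\right) \left(-5 + G\right)}{2}$ ($P{\left(G \right)} = 4 - \frac{\left(G - 5\right) \left(G - 1\right)}{2} = 4 - \frac{\left(-5 + G\right) \left(-1 + G\right)}{2} = 4 - \frac{\left(-1 + G\right) \left(-5 + G\right)}{2}$)
$B{\left(w,C \right)} = -5 + w$ ($B{\left(w,C \right)} = \left(w + C\right) - \left(5 + C\right) = \left(C + w\right) - \left(5 + C\right) = -5 + w$)
$\frac{1}{-47081 + B{\left(-229,P{\left(-4 \right)} 4 + 9 \right)}} = \frac{1}{-47081 - 234} = \frac{1}{-47315} = - \frac{1}{47315}$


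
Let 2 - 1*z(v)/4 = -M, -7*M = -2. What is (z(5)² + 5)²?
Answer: 18844281/2401 ≈ 7848.5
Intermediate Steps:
M = 2/7 (M = -⅐*(-2) = 2/7 ≈ 0.28571)
z(v) = 64/7 (z(v) = 8 - (-4)*2/7 = 8 - 4*(-2/7) = 8 + 8/7 = 64/7)
(z(5)² + 5)² = ((64/7)² + 5)² = (4096/49 + 5)² = (4341/49)² = 18844281/2401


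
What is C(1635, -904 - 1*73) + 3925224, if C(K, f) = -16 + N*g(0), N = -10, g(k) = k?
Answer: 3925208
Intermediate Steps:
C(K, f) = -16 (C(K, f) = -16 - 10*0 = -16 + 0 = -16)
C(1635, -904 - 1*73) + 3925224 = -16 + 3925224 = 3925208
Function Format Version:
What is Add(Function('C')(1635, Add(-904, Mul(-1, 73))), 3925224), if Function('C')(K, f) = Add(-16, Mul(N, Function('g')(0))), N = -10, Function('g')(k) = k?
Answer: 3925208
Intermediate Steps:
Function('C')(K, f) = -16 (Function('C')(K, f) = Add(-16, Mul(-10, 0)) = Add(-16, 0) = -16)
Add(Function('C')(1635, Add(-904, Mul(-1, 73))), 3925224) = Add(-16, 3925224) = 3925208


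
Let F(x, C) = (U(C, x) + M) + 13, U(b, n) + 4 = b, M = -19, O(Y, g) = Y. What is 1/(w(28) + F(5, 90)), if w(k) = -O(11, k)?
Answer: 1/69 ≈ 0.014493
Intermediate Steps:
U(b, n) = -4 + b
F(x, C) = -10 + C (F(x, C) = ((-4 + C) - 19) + 13 = (-23 + C) + 13 = -10 + C)
w(k) = -11 (w(k) = -1*11 = -11)
1/(w(28) + F(5, 90)) = 1/(-11 + (-10 + 90)) = 1/(-11 + 80) = 1/69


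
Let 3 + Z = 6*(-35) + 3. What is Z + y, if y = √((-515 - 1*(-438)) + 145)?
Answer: -210 + 2*√17 ≈ -201.75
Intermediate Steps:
y = 2*√17 (y = √((-515 + 438) + 145) = √(-77 + 145) = √68 = 2*√17 ≈ 8.2462)
Z = -210 (Z = -3 + (6*(-35) + 3) = -3 + (-210 + 3) = -3 - 207 = -210)
Z + y = -210 + 2*√17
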